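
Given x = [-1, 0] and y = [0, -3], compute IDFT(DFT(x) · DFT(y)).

(x ⊛ y)[n] = Σ(m=0 to 1) x[m] · y[(n-m) mod 2]

Computing each output sample:
(x ⊛ y)[0] = 0
(x ⊛ y)[1] = 3

x ⊛ y = [0, 3]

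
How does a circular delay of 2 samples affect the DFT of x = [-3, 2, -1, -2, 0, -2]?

Time shift by 2: X_shifted[k] = ω_6^(2k) · X[k]
Shifted x = [0, -2, -3, 2, -1, -2]

DFT(x[n-2]) = [-6, -2.0000+1.7321i, 6.0000-1.7321i, -2, 6.0000+1.7321i, -2.0000-1.7321i]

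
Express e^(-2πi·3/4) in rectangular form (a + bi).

ω_4^3 = e^(-2πi·3/4)
= cos(-2π·3/4) + i·sin(-2π·3/4)
= cos(-6π/4) + i·sin(-6π/4)

ω_4^3 = cos(-6π/4) + i·sin(-6π/4) = 1i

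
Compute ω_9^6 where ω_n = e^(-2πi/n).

ω_9^6 = e^(-2πi·6/9)
= cos(-2π·6/9) + i·sin(-2π·6/9)
= cos(-12π/9) + i·sin(-12π/9)

ω_9^6 = cos(-12π/9) + i·sin(-12π/9) = -0.5000+0.8660i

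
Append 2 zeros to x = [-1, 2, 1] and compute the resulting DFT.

Original 3-point DFT: [2, -2.5000-0.8660i, -2.5000+0.8660i]
Zero-padded 5-point DFT provides frequency interpolation.

DFT_5([x, 0, ...]) = [2, -1.1910-2.4899i, -2.3090-0.2245i, -2.3090+0.2245i, -1.1910+2.4899i]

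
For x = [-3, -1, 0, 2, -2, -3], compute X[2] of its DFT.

X[2] = Σ(n=0 to 5) x[n] · ω_6^(2n) where ω_6 = e^(-2πi/6)
= (-3)·ω_6^0 + (-1)·ω_6^2 + (0)·ω_6^4 + (2)·ω_6^6 + (-2)·ω_6^8 + (-3)·ω_6^10

X[2] = 2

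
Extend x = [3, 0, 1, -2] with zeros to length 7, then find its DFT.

Original 4-point DFT: [2, 2-2i, 6, 2+2i]
Zero-padded 7-point DFT provides frequency interpolation.

DFT_7([x, 0, ...]) = [2, 4.5794-0.1072i, 0.8521-1.1298i, 4.0685+2.7317i, 4.0685-2.7317i, 0.8521+1.1298i, 4.5794+0.1072i]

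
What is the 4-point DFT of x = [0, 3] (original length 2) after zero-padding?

Original 2-point DFT: [3, -3]
Zero-padded 4-point DFT provides frequency interpolation.

DFT_4([x, 0, ...]) = [3, -3i, -3, 3i]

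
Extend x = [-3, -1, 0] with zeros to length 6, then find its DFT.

Original 3-point DFT: [-4, -2.5000+0.8660i, -2.5000-0.8660i]
Zero-padded 6-point DFT provides frequency interpolation.

DFT_6([x, 0, ...]) = [-4, -3.5000+0.8660i, -2.5000+0.8660i, -2, -2.5000-0.8660i, -3.5000-0.8660i]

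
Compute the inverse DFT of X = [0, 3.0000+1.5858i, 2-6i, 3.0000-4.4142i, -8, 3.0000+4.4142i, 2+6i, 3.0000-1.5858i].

x[n] = (1/8) Σ(k=0 to 7) X[k] · e^(2πikn/8)

Computing each x[n]:
x[0] = 1
x[1] = 3
x[2] = -3
x[3] = 0
x[4] = -2
x[5] = 2
x[6] = 0
x[7] = -1

x = [1, 3, -3, 0, -2, 2, 0, -1]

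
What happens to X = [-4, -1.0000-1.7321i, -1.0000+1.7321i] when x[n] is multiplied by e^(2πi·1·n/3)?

Modulation property: DFT(ω_3^(-1n)·x[n]) = X[(k-1) mod 3], so circularly shift X by 1 positions.

X[k-1] = [-1.0000+1.7321i, -4, -1.0000-1.7321i]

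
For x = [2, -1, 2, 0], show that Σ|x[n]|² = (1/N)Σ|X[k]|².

Time domain:
Σ|x[n]|² = |2|² + |-1|² + |2|² + |0|² = 9.0000

Frequency domain:
(1/4)Σ|X[k]|² = (1/4)(|3|² + |1i|² + |5|² + |-1i|²) = (1/4)·36.0000 = 9.0000

Both sides agree, confirming Parseval's theorem.

Σ|x[n]|² = (1/N)Σ|X[k]|² = 9.0000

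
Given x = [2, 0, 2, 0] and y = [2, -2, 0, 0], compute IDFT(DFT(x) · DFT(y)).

(x ⊛ y)[n] = Σ(m=0 to 3) x[m] · y[(n-m) mod 4]

Computing each output sample:
(x ⊛ y)[0] = 4
(x ⊛ y)[1] = -4
(x ⊛ y)[2] = 4
(x ⊛ y)[3] = -4

x ⊛ y = [4, -4, 4, -4]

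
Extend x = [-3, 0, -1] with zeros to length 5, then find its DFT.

Original 3-point DFT: [-4, -2.5000-0.8660i, -2.5000+0.8660i]
Zero-padded 5-point DFT provides frequency interpolation.

DFT_5([x, 0, ...]) = [-4, -2.1910+0.5878i, -3.3090-0.9511i, -3.3090+0.9511i, -2.1910-0.5878i]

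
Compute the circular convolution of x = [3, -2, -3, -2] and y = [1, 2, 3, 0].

(x ⊛ y)[n] = Σ(m=0 to 3) x[m] · y[(n-m) mod 4]

Computing each output sample:
(x ⊛ y)[0] = -10
(x ⊛ y)[1] = -2
(x ⊛ y)[2] = 2
(x ⊛ y)[3] = -14

x ⊛ y = [-10, -2, 2, -14]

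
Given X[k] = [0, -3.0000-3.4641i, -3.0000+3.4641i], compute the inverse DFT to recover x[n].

x[n] = (1/3) Σ(k=0 to 2) X[k] · e^(2πikn/3)

Computing each x[n]:
x[0] = -2
x[1] = 3
x[2] = -1

x = [-2, 3, -1]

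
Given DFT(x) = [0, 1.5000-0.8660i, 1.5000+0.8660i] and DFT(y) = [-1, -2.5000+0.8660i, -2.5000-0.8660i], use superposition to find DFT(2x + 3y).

By linearity: DFT(2x + 3y) = 2·DFT(x) + 3·DFT(y)
= 2·[0, 1.5000-0.8660i, 1.5000+0.8660i] + 3·[-1, -2.5000+0.8660i, -2.5000-0.8660i]

Computing element-wise:
Z[0] = 2·(0) + 3·(-1) = -3
Z[1] = 2·(1.5000-0.8660i) + 3·(-2.5000+0.8660i) = -4.5000+0.8660i
Z[2] = 2·(1.5000+0.8660i) + 3·(-2.5000-0.8660i) = -4.5000-0.8660i

DFT(2x + 3y) = 2·X + 3·Y = [-3, -4.5000+0.8660i, -4.5000-0.8660i]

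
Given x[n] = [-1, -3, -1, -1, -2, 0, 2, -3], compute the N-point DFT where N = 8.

X[k] = Σ(n=0 to 7) x[n] · ω_8^(nk)
where ω_8 = e^(-2πi/8)

Computing each X[k]:
X[0] = -9
X[1] = -2.5355+3.7071i
X[2] = -4-1i
X[3] = 4.5355-2.2929i
X[4] = 5
X[5] = 4.5355+2.2929i
X[6] = -4+1i
X[7] = -2.5355-3.7071i

X = [-9, -2.5355+3.7071i, -4-1i, 4.5355-2.2929i, 5, 4.5355+2.2929i, -4+1i, -2.5355-3.7071i]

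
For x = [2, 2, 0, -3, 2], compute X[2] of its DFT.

X[2] = Σ(n=0 to 4) x[n] · ω_5^(2n) where ω_5 = e^(-2πi/5)
= (2)·ω_5^0 + (2)·ω_5^2 + (0)·ω_5^4 + (-3)·ω_5^6 + (2)·ω_5^8

X[2] = -2.1631+2.8532i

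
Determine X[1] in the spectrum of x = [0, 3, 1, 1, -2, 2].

X[1] = Σ(n=0 to 5) x[n] · ω_6^(1n) where ω_6 = e^(-2πi/6)
= (0)·ω_6^0 + (3)·ω_6^1 + (1)·ω_6^2 + (1)·ω_6^3 + (-2)·ω_6^4 + (2)·ω_6^5

X[1] = 2.0000-3.4641i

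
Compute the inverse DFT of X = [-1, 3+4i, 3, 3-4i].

x[n] = (1/4) Σ(k=0 to 3) X[k] · e^(2πikn/4)

Computing each x[n]:
x[0] = 2
x[1] = -3
x[2] = -1
x[3] = 1

x = [2, -3, -1, 1]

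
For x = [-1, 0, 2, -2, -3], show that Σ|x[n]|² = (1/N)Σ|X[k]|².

Time domain:
Σ|x[n]|² = |-1|² + |0|² + |2|² + |-2|² + |-3|² = 18.0000

Frequency domain:
(1/5)Σ|X[k]|² = (1/5)(|-4|² + |-1.9271-5.2043i|² + |1.4271+2.0409i|² + |1.4271-2.0409i|² + |-1.9271+5.2043i|²) = (1/5)·90.0000 = 18.0000

Both sides agree, confirming Parseval's theorem.

Σ|x[n]|² = (1/N)Σ|X[k]|² = 18.0000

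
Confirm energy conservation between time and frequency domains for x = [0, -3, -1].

Time domain:
Σ|x[n]|² = |0|² + |-3|² + |-1|² = 10.0000

Frequency domain:
(1/3)Σ|X[k]|² = (1/3)(|-4|² + |2.0000+1.7321i|² + |2.0000-1.7321i|²) = (1/3)·30.0000 = 10.0000

Both sides agree, confirming Parseval's theorem.

Σ|x[n]|² = (1/N)Σ|X[k]|² = 10.0000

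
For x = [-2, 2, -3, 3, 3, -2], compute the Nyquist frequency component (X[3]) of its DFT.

X[3] = Σ(n=0 to 5) x[n] · ω_6^(3n) where ω_6 = e^(-2πi/6)
= (-2)·ω_6^0 + (2)·ω_6^3 + (-3)·ω_6^6 + (3)·ω_6^9 + (3)·ω_6^12 + (-2)·ω_6^15

X[3] = -5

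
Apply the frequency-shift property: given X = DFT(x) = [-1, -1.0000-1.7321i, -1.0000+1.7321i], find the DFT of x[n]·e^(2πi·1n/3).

Modulation property: DFT(ω_3^(-1n)·x[n]) = X[(k-1) mod 3], so circularly shift X by 1 positions.

X[k-1] = [-1.0000+1.7321i, -1, -1.0000-1.7321i]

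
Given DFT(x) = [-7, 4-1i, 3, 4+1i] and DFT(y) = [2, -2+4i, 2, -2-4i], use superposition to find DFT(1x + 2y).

By linearity: DFT(1x + 2y) = 1·DFT(x) + 2·DFT(y)
= 1·[-7, 4-1i, 3, 4+1i] + 2·[2, -2+4i, 2, -2-4i]

Computing element-wise:
Z[0] = 1·(-7) + 2·(2) = -3
Z[1] = 1·(4-1i) + 2·(-2+4i) = 7i
Z[2] = 1·(3) + 2·(2) = 7
Z[3] = 1·(4+1i) + 2·(-2-4i) = -7i

DFT(1x + 2y) = 1·X + 2·Y = [-3, 7i, 7, -7i]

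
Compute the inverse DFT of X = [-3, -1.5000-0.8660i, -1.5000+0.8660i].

x[n] = (1/3) Σ(k=0 to 2) X[k] · e^(2πikn/3)

Computing each x[n]:
x[0] = -2
x[1] = 0
x[2] = -1

x = [-2, 0, -1]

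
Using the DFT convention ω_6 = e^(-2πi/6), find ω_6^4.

ω_6^4 = e^(-2πi·4/6)
= cos(-2π·4/6) + i·sin(-2π·4/6)
= cos(-8π/6) + i·sin(-8π/6)

ω_6^4 = cos(-8π/6) + i·sin(-8π/6) = -0.5000+0.8660i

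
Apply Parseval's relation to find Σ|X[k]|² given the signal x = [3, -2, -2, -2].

Parseval: Σ|x[n]|² = (1/N)Σ|X[k]|², so Σ|X[k]|² = N·Σ|x[n]|² = 4·21.0000

Σ|X[k]|² = N·Σ|x[n]|² = 4·21.0000 = 84.0000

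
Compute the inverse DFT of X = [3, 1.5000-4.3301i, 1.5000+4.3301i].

x[n] = (1/3) Σ(k=0 to 2) X[k] · e^(2πikn/3)

Computing each x[n]:
x[0] = 2
x[1] = 3
x[2] = -2

x = [2, 3, -2]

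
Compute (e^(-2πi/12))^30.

Since ω_12^12 = 1, powers reduce modulo 12.
30 mod 12 = 6
So ω_12^30 = ω_12^6 = e^(-2πi·6/12)

ω_12^30 = ω_12^6 = -1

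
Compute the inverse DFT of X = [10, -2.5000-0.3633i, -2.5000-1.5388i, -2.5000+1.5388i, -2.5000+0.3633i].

x[n] = (1/5) Σ(k=0 to 4) X[k] · e^(2πikn/5)

Computing each x[n]:
x[0] = 0
x[1] = 3
x[2] = 2
x[3] = 3
x[4] = 2

x = [0, 3, 2, 3, 2]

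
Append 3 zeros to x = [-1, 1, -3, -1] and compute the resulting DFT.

Original 4-point DFT: [-4, 2-2i, -4, 2+2i]
Zero-padded 7-point DFT provides frequency interpolation.

DFT_7([x, 0, ...]) = [-4, 1.1920+2.5768i, 0.8569-3.0584i, -3.5489-1.8045i, -3.5489+1.8045i, 0.8569+3.0584i, 1.1920-2.5768i]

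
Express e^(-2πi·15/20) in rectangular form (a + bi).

ω_20^15 = e^(-2πi·15/20)
= cos(-2π·15/20) + i·sin(-2π·15/20)
= cos(-30π/20) + i·sin(-30π/20)

ω_20^15 = cos(-30π/20) + i·sin(-30π/20) = 1i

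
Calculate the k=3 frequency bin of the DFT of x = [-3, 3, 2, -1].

X[3] = Σ(n=0 to 3) x[n] · ω_4^(3n) where ω_4 = e^(-2πi/4)
= (-3)·ω_4^0 + (3)·ω_4^3 + (2)·ω_4^6 + (-1)·ω_4^9

X[3] = -5+4i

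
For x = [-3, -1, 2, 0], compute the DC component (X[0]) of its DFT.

X[0] = Σ(n=0 to 3) x[n] · ω_4^0 = Σ x[n]
= (-3) + (-1) + (2) + (0)

X[0] = -2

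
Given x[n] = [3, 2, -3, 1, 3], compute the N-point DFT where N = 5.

X[k] = Σ(n=0 to 4) x[n] · ω_5^(nk)
where ω_5 = e^(-2πi/5)

Computing each X[k]:
X[0] = 6
X[1] = 6.1631+3.3022i
X[2] = -1.6631-3.2164i
X[3] = -1.6631+3.2164i
X[4] = 6.1631-3.3022i

X = [6, 6.1631+3.3022i, -1.6631-3.2164i, -1.6631+3.2164i, 6.1631-3.3022i]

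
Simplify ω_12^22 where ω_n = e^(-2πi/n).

Since ω_12^12 = 1, powers reduce modulo 12.
22 mod 12 = 10
So ω_12^22 = ω_12^10 = e^(-2πi·10/12)

ω_12^22 = ω_12^10 = 0.5000+0.8660i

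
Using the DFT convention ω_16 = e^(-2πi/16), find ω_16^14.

ω_16^14 = e^(-2πi·14/16)
= cos(-2π·14/16) + i·sin(-2π·14/16)
= cos(-28π/16) + i·sin(-28π/16)

ω_16^14 = cos(-28π/16) + i·sin(-28π/16) = 0.7071+0.7071i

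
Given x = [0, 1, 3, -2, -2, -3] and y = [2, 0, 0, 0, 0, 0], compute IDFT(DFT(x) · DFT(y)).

(x ⊛ y)[n] = Σ(m=0 to 5) x[m] · y[(n-m) mod 6]

Computing each output sample:
(x ⊛ y)[0] = 0
(x ⊛ y)[1] = 2
(x ⊛ y)[2] = 6
(x ⊛ y)[3] = -4
(x ⊛ y)[4] = -4
(x ⊛ y)[5] = -6

x ⊛ y = [0, 2, 6, -4, -4, -6]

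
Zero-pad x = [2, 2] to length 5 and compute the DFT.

Original 2-point DFT: [4, 0]
Zero-padded 5-point DFT provides frequency interpolation.

DFT_5([x, 0, ...]) = [4, 2.6180-1.9021i, 0.3820-1.1756i, 0.3820+1.1756i, 2.6180+1.9021i]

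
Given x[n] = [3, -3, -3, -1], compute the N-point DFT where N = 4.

X[k] = Σ(n=0 to 3) x[n] · ω_4^(nk)
where ω_4 = e^(-2πi/4)

Computing each X[k]:
X[0] = -4
X[1] = 6+2i
X[2] = 4
X[3] = 6-2i

X = [-4, 6+2i, 4, 6-2i]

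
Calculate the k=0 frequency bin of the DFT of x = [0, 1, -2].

X[0] = Σ(n=0 to 2) x[n] · ω_3^0 = Σ x[n]
= (0) + (1) + (-2)

X[0] = -1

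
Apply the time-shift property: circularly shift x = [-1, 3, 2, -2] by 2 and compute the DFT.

Time shift by 2: X_shifted[k] = ω_4^(2k) · X[k]
Shifted x = [2, -2, -1, 3]

DFT(x[n-2]) = [2, 3+5i, 0, 3-5i]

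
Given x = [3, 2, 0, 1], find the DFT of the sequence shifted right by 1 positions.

Time shift by 1: X_shifted[k] = ω_4^(1k) · X[k]
Shifted x = [1, 3, 2, 0]

DFT(x[n-1]) = [6, -1-3i, 0, -1+3i]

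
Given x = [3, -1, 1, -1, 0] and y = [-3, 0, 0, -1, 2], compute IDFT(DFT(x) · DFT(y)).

(x ⊛ y)[n] = Σ(m=0 to 4) x[m] · y[(n-m) mod 5]

Computing each output sample:
(x ⊛ y)[0] = -12
(x ⊛ y)[1] = 6
(x ⊛ y)[2] = -5
(x ⊛ y)[3] = 0
(x ⊛ y)[4] = 7

x ⊛ y = [-12, 6, -5, 0, 7]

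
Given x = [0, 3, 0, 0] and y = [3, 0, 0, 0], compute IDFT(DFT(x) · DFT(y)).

(x ⊛ y)[n] = Σ(m=0 to 3) x[m] · y[(n-m) mod 4]

Computing each output sample:
(x ⊛ y)[0] = 0
(x ⊛ y)[1] = 9
(x ⊛ y)[2] = 0
(x ⊛ y)[3] = 0

x ⊛ y = [0, 9, 0, 0]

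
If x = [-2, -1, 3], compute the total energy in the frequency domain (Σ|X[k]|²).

Parseval: Σ|x[n]|² = (1/N)Σ|X[k]|², so Σ|X[k]|² = N·Σ|x[n]|² = 3·14.0000

Σ|X[k]|² = N·Σ|x[n]|² = 3·14.0000 = 42.0000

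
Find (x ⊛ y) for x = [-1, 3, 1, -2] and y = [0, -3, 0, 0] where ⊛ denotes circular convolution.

(x ⊛ y)[n] = Σ(m=0 to 3) x[m] · y[(n-m) mod 4]

Computing each output sample:
(x ⊛ y)[0] = 6
(x ⊛ y)[1] = 3
(x ⊛ y)[2] = -9
(x ⊛ y)[3] = -3

x ⊛ y = [6, 3, -9, -3]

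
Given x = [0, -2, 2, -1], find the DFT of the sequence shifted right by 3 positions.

Time shift by 3: X_shifted[k] = ω_4^(3k) · X[k]
Shifted x = [-2, 2, -1, 0]

DFT(x[n-3]) = [-1, -1-2i, -5, -1+2i]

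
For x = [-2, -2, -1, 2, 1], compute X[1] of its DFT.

X[1] = Σ(n=0 to 4) x[n] · ω_5^(1n) where ω_5 = e^(-2πi/5)
= (-2)·ω_5^0 + (-2)·ω_5^1 + (-1)·ω_5^2 + (2)·ω_5^3 + (1)·ω_5^4

X[1] = -3.1180+4.6165i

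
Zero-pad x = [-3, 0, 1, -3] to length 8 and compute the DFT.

Original 4-point DFT: [-5, -4-3i, 1, -4+3i]
Zero-padded 8-point DFT provides frequency interpolation.

DFT_8([x, 0, ...]) = [-5, -0.8787+1.1213i, -4-3i, -5.1213+3.1213i, 1, -5.1213-3.1213i, -4+3i, -0.8787-1.1213i]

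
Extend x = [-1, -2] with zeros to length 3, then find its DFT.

Original 2-point DFT: [-3, 1]
Zero-padded 3-point DFT provides frequency interpolation.

DFT_3([x, 0, ...]) = [-3, 1.7321i, -1.7321i]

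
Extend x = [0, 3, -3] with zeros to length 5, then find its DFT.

Original 3-point DFT: [0, -5.1962i, 5.1962i]
Zero-padded 5-point DFT provides frequency interpolation.

DFT_5([x, 0, ...]) = [0, 3.3541-1.0898i, -3.3541-4.6165i, -3.3541+4.6165i, 3.3541+1.0898i]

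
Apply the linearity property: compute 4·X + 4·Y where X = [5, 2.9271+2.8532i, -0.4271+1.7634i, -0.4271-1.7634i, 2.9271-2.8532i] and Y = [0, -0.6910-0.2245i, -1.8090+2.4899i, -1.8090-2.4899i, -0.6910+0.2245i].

By linearity: DFT(4x + 4y) = 4·DFT(x) + 4·DFT(y)
= 4·[5, 2.9271+2.8532i, -0.4271+1.7634i, -0.4271-1.7634i, 2.9271-2.8532i] + 4·[0, -0.6910-0.2245i, -1.8090+2.4899i, -1.8090-2.4899i, -0.6910+0.2245i]

Computing element-wise:
Z[0] = 4·(5) + 4·(0) = 20
Z[1] = 4·(2.9271+2.8532i) + 4·(-0.6910-0.2245i) = 8.9444+10.5148i
Z[2] = 4·(-0.4271+1.7634i) + 4·(-1.8090+2.4899i) = -8.9444+17.0132i
Z[3] = 4·(-0.4271-1.7634i) + 4·(-1.8090-2.4899i) = -8.9444-17.0132i
Z[4] = 4·(2.9271-2.8532i) + 4·(-0.6910+0.2245i) = 8.9444-10.5148i

DFT(4x + 4y) = 4·X + 4·Y = [20, 8.9444+10.5148i, -8.9444+17.0132i, -8.9444-17.0132i, 8.9444-10.5148i]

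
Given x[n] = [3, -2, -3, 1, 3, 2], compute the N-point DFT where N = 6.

X[k] = Σ(n=0 to 5) x[n] · ω_6^(nk)
where ω_6 = e^(-2πi/6)

Computing each X[k]:
X[0] = 4
X[1] = 2.0000+8.6603i
X[2] = 4.0000-1.7321i
X[3] = 2
X[4] = 4.0000+1.7321i
X[5] = 2.0000-8.6603i

X = [4, 2.0000+8.6603i, 4.0000-1.7321i, 2, 4.0000+1.7321i, 2.0000-8.6603i]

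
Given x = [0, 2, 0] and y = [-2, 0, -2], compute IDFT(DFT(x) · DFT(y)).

(x ⊛ y)[n] = Σ(m=0 to 2) x[m] · y[(n-m) mod 3]

Computing each output sample:
(x ⊛ y)[0] = -4
(x ⊛ y)[1] = -4
(x ⊛ y)[2] = 0

x ⊛ y = [-4, -4, 0]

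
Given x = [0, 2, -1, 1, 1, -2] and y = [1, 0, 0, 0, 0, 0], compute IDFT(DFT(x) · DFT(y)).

(x ⊛ y)[n] = Σ(m=0 to 5) x[m] · y[(n-m) mod 6]

Computing each output sample:
(x ⊛ y)[0] = 0
(x ⊛ y)[1] = 2
(x ⊛ y)[2] = -1
(x ⊛ y)[3] = 1
(x ⊛ y)[4] = 1
(x ⊛ y)[5] = -2

x ⊛ y = [0, 2, -1, 1, 1, -2]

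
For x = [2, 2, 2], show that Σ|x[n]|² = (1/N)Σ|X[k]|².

Time domain:
Σ|x[n]|² = |2|² + |2|² + |2|² = 12.0000

Frequency domain:
(1/3)Σ|X[k]|² = (1/3)(|6|² + |0|² + |0|²) = (1/3)·36.0000 = 12.0000

Both sides agree, confirming Parseval's theorem.

Σ|x[n]|² = (1/N)Σ|X[k]|² = 12.0000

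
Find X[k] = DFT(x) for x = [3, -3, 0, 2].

X[k] = Σ(n=0 to 3) x[n] · ω_4^(nk)
where ω_4 = e^(-2πi/4)

Computing each X[k]:
X[0] = 2
X[1] = 3+5i
X[2] = 4
X[3] = 3-5i

X = [2, 3+5i, 4, 3-5i]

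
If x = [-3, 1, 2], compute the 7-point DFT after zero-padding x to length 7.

Original 3-point DFT: [0, -4.5000+0.8660i, -4.5000-0.8660i]
Zero-padded 7-point DFT provides frequency interpolation.

DFT_7([x, 0, ...]) = [0, -2.8216-2.7317i, -5.0245-0.1072i, -2.6540+1.1298i, -2.6540-1.1298i, -5.0245+0.1072i, -2.8216+2.7317i]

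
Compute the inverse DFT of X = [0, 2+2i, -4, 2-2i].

x[n] = (1/4) Σ(k=0 to 3) X[k] · e^(2πikn/4)

Computing each x[n]:
x[0] = 0
x[1] = 0
x[2] = -2
x[3] = 2

x = [0, 0, -2, 2]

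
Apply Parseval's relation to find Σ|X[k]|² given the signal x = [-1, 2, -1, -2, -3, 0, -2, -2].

Parseval: Σ|x[n]|² = (1/N)Σ|X[k]|², so Σ|X[k]|² = N·Σ|x[n]|² = 8·27.0000

Σ|X[k]|² = N·Σ|x[n]|² = 8·27.0000 = 216.0000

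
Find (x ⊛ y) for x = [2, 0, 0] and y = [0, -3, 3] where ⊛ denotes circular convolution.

(x ⊛ y)[n] = Σ(m=0 to 2) x[m] · y[(n-m) mod 3]

Computing each output sample:
(x ⊛ y)[0] = 0
(x ⊛ y)[1] = -6
(x ⊛ y)[2] = 6

x ⊛ y = [0, -6, 6]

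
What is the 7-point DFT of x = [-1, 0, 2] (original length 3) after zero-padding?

Original 3-point DFT: [1, -2.0000+1.7321i, -2.0000-1.7321i]
Zero-padded 7-point DFT provides frequency interpolation.

DFT_7([x, 0, ...]) = [1, -1.4450-1.9499i, -2.8019+0.8678i, 0.2470+1.5637i, 0.2470-1.5637i, -2.8019-0.8678i, -1.4450+1.9499i]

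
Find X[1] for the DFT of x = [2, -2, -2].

X[1] = Σ(n=0 to 2) x[n] · ω_3^(1n) where ω_3 = e^(-2πi/3)
= (2)·ω_3^0 + (-2)·ω_3^1 + (-2)·ω_3^2

X[1] = 4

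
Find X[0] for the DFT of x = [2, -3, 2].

X[0] = Σ(n=0 to 2) x[n] · ω_3^0 = Σ x[n]
= (2) + (-3) + (2)

X[0] = 1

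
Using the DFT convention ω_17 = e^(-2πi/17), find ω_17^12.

ω_17^12 = e^(-2πi·12/17)
= cos(-2π·12/17) + i·sin(-2π·12/17)
= cos(-24π/17) + i·sin(-24π/17)

ω_17^12 = cos(-24π/17) + i·sin(-24π/17) = -0.2737+0.9618i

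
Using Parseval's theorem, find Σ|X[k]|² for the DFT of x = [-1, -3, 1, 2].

Parseval: Σ|x[n]|² = (1/N)Σ|X[k]|², so Σ|X[k]|² = N·Σ|x[n]|² = 4·15.0000

Σ|X[k]|² = N·Σ|x[n]|² = 4·15.0000 = 60.0000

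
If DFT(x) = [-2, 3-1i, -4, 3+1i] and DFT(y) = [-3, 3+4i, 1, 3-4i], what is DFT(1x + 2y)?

By linearity: DFT(1x + 2y) = 1·DFT(x) + 2·DFT(y)
= 1·[-2, 3-1i, -4, 3+1i] + 2·[-3, 3+4i, 1, 3-4i]

Computing element-wise:
Z[0] = 1·(-2) + 2·(-3) = -8
Z[1] = 1·(3-1i) + 2·(3+4i) = 9+7i
Z[2] = 1·(-4) + 2·(1) = -2
Z[3] = 1·(3+1i) + 2·(3-4i) = 9-7i

DFT(1x + 2y) = 1·X + 2·Y = [-8, 9+7i, -2, 9-7i]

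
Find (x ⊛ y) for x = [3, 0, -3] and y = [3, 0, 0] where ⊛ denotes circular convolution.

(x ⊛ y)[n] = Σ(m=0 to 2) x[m] · y[(n-m) mod 3]

Computing each output sample:
(x ⊛ y)[0] = 9
(x ⊛ y)[1] = 0
(x ⊛ y)[2] = -9

x ⊛ y = [9, 0, -9]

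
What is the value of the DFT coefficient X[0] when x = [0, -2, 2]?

X[0] = Σ(n=0 to 2) x[n] · ω_3^0 = Σ x[n]
= (0) + (-2) + (2)

X[0] = 0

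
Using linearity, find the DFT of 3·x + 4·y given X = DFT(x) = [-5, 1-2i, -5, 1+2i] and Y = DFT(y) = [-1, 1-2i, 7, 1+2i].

By linearity: DFT(3x + 4y) = 3·DFT(x) + 4·DFT(y)
= 3·[-5, 1-2i, -5, 1+2i] + 4·[-1, 1-2i, 7, 1+2i]

Computing element-wise:
Z[0] = 3·(-5) + 4·(-1) = -19
Z[1] = 3·(1-2i) + 4·(1-2i) = 7-14i
Z[2] = 3·(-5) + 4·(7) = 13
Z[3] = 3·(1+2i) + 4·(1+2i) = 7+14i

DFT(3x + 4y) = 3·X + 4·Y = [-19, 7-14i, 13, 7+14i]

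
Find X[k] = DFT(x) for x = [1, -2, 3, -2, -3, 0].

X[k] = Σ(n=0 to 5) x[n] · ω_6^(nk)
where ω_6 = e^(-2πi/6)

Computing each X[k]:
X[0] = -3
X[1] = 2.0000-3.4641i
X[2] = 6.9282i
X[3] = 5
X[4] = -6.9282i
X[5] = 2.0000+3.4641i

X = [-3, 2.0000-3.4641i, 6.9282i, 5, -6.9282i, 2.0000+3.4641i]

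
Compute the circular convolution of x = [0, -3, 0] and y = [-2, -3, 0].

(x ⊛ y)[n] = Σ(m=0 to 2) x[m] · y[(n-m) mod 3]

Computing each output sample:
(x ⊛ y)[0] = 0
(x ⊛ y)[1] = 6
(x ⊛ y)[2] = 9

x ⊛ y = [0, 6, 9]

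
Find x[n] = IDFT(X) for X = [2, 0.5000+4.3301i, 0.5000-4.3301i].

x[n] = (1/3) Σ(k=0 to 2) X[k] · e^(2πikn/3)

Computing each x[n]:
x[0] = 1
x[1] = -2
x[2] = 3

x = [1, -2, 3]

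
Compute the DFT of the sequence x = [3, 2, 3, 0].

X[k] = Σ(n=0 to 3) x[n] · ω_4^(nk)
where ω_4 = e^(-2πi/4)

Computing each X[k]:
X[0] = 8
X[1] = -2i
X[2] = 4
X[3] = 2i

X = [8, -2i, 4, 2i]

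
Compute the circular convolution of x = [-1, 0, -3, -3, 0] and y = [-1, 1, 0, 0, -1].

(x ⊛ y)[n] = Σ(m=0 to 4) x[m] · y[(n-m) mod 5]

Computing each output sample:
(x ⊛ y)[0] = 1
(x ⊛ y)[1] = 2
(x ⊛ y)[2] = 6
(x ⊛ y)[3] = 0
(x ⊛ y)[4] = -2

x ⊛ y = [1, 2, 6, 0, -2]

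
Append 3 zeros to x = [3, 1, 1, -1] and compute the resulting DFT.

Original 4-point DFT: [4, 2-2i, 4, 2+2i]
Zero-padded 7-point DFT provides frequency interpolation.

DFT_7([x, 0, ...]) = [4, 4.3019-1.3229i, 1.2530-1.3229i, 2.9450+1.3229i, 2.9450-1.3229i, 1.2530+1.3229i, 4.3019+1.3229i]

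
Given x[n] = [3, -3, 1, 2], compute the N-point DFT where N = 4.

X[k] = Σ(n=0 to 3) x[n] · ω_4^(nk)
where ω_4 = e^(-2πi/4)

Computing each X[k]:
X[0] = 3
X[1] = 2+5i
X[2] = 5
X[3] = 2-5i

X = [3, 2+5i, 5, 2-5i]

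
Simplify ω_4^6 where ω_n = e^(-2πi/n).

Since ω_4^4 = 1, powers reduce modulo 4.
6 mod 4 = 2
So ω_4^6 = ω_4^2 = e^(-2πi·2/4)

ω_4^6 = ω_4^2 = -1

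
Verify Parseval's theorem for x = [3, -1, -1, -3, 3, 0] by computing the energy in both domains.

Time domain:
Σ|x[n]|² = |3|² + |-1|² + |-1|² + |-3|² + |3|² + |0|² = 29.0000

Frequency domain:
(1/6)Σ|X[k]|² = (1/6)(|1|² + |4.5000+4.3301i|² + |-0.5000-2.5981i|² + |9|² + |-0.5000+2.5981i|² + |4.5000-4.3301i|²) = (1/6)·174.0000 = 29.0000

Both sides agree, confirming Parseval's theorem.

Σ|x[n]|² = (1/N)Σ|X[k]|² = 29.0000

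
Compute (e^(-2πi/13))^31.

Since ω_13^13 = 1, powers reduce modulo 13.
31 mod 13 = 5
So ω_13^31 = ω_13^5 = e^(-2πi·5/13)

ω_13^31 = ω_13^5 = -0.7485-0.6631i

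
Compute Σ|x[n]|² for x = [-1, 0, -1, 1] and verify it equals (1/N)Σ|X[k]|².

Time domain:
Σ|x[n]|² = |-1|² + |0|² + |-1|² + |1|² = 3.0000

Frequency domain:
(1/4)Σ|X[k]|² = (1/4)(|-1|² + |1i|² + |-3|² + |-1i|²) = (1/4)·12.0000 = 3.0000

Both sides agree, confirming Parseval's theorem.

Σ|x[n]|² = (1/N)Σ|X[k]|² = 3.0000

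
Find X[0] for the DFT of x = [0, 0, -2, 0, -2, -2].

X[0] = Σ(n=0 to 5) x[n] · ω_6^0 = Σ x[n]
= (0) + (0) + (-2) + (0) + (-2) + (-2)

X[0] = -6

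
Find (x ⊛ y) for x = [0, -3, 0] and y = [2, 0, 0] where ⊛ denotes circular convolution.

(x ⊛ y)[n] = Σ(m=0 to 2) x[m] · y[(n-m) mod 3]

Computing each output sample:
(x ⊛ y)[0] = 0
(x ⊛ y)[1] = -6
(x ⊛ y)[2] = 0

x ⊛ y = [0, -6, 0]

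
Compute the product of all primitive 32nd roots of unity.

The primitive 32nd roots of unity are ω_32^k for k coprime to 32: k ∈ {1, 3, 5, 7, 9, 11, 13, 15, 17, 19, 21, 23, 25, 27, 29, 31}
Their product equals the constant term of the cyclotomic polynomial Φ_32(x) up to sign.
For n ≥ 3, the product of all primitive nth roots of unity is 1. (For n=1 it is 1; for n=2 it is -1.)

1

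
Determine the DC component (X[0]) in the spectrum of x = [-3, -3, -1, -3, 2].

X[0] = Σ(n=0 to 4) x[n] · ω_5^0 = Σ x[n]
= (-3) + (-3) + (-1) + (-3) + (2)

X[0] = -8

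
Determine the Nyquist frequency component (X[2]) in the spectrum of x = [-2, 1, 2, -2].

X[2] = Σ(n=0 to 3) x[n] · ω_4^(2n) where ω_4 = e^(-2πi/4)
= (-2)·ω_4^0 + (1)·ω_4^2 + (2)·ω_4^4 + (-2)·ω_4^6

X[2] = 1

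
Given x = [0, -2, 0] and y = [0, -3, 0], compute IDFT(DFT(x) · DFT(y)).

(x ⊛ y)[n] = Σ(m=0 to 2) x[m] · y[(n-m) mod 3]

Computing each output sample:
(x ⊛ y)[0] = 0
(x ⊛ y)[1] = 0
(x ⊛ y)[2] = 6

x ⊛ y = [0, 0, 6]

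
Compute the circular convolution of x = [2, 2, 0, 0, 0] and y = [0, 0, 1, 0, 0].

(x ⊛ y)[n] = Σ(m=0 to 4) x[m] · y[(n-m) mod 5]

Computing each output sample:
(x ⊛ y)[0] = 0
(x ⊛ y)[1] = 0
(x ⊛ y)[2] = 2
(x ⊛ y)[3] = 2
(x ⊛ y)[4] = 0

x ⊛ y = [0, 0, 2, 2, 0]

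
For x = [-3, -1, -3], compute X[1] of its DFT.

X[1] = Σ(n=0 to 2) x[n] · ω_3^(1n) where ω_3 = e^(-2πi/3)
= (-3)·ω_3^0 + (-1)·ω_3^1 + (-3)·ω_3^2

X[1] = -1.0000-1.7321i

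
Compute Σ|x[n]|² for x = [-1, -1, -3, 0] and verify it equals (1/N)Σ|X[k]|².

Time domain:
Σ|x[n]|² = |-1|² + |-1|² + |-3|² + |0|² = 11.0000

Frequency domain:
(1/4)Σ|X[k]|² = (1/4)(|-5|² + |2+1i|² + |-3|² + |2-1i|²) = (1/4)·44.0000 = 11.0000

Both sides agree, confirming Parseval's theorem.

Σ|x[n]|² = (1/N)Σ|X[k]|² = 11.0000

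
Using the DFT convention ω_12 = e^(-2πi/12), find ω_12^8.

ω_12^8 = e^(-2πi·8/12)
= cos(-2π·8/12) + i·sin(-2π·8/12)
= cos(-16π/12) + i·sin(-16π/12)

ω_12^8 = cos(-16π/12) + i·sin(-16π/12) = -0.5000+0.8660i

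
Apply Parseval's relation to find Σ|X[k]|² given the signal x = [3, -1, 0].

Parseval: Σ|x[n]|² = (1/N)Σ|X[k]|², so Σ|X[k]|² = N·Σ|x[n]|² = 3·10.0000

Σ|X[k]|² = N·Σ|x[n]|² = 3·10.0000 = 30.0000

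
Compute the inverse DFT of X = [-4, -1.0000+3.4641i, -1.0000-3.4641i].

x[n] = (1/3) Σ(k=0 to 2) X[k] · e^(2πikn/3)

Computing each x[n]:
x[0] = -2
x[1] = -3
x[2] = 1

x = [-2, -3, 1]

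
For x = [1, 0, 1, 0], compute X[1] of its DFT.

X[1] = Σ(n=0 to 3) x[n] · ω_4^(1n) where ω_4 = e^(-2πi/4)
= (1)·ω_4^0 + (0)·ω_4^1 + (1)·ω_4^2 + (0)·ω_4^3

X[1] = 0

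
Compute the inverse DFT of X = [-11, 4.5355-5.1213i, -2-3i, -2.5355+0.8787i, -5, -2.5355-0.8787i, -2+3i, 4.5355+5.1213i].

x[n] = (1/8) Σ(k=0 to 7) X[k] · e^(2πikn/8)

Computing each x[n]:
x[0] = -2
x[1] = 2
x[2] = 0
x[3] = -2
x[4] = -3
x[5] = -2
x[6] = -3
x[7] = -1

x = [-2, 2, 0, -2, -3, -2, -3, -1]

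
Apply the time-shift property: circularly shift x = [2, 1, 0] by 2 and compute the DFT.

Time shift by 2: X_shifted[k] = ω_3^(2k) · X[k]
Shifted x = [1, 0, 2]

DFT(x[n-2]) = [3, 1.7321i, -1.7321i]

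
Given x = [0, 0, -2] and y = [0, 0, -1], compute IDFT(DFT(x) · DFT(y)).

(x ⊛ y)[n] = Σ(m=0 to 2) x[m] · y[(n-m) mod 3]

Computing each output sample:
(x ⊛ y)[0] = 0
(x ⊛ y)[1] = 2
(x ⊛ y)[2] = 0

x ⊛ y = [0, 2, 0]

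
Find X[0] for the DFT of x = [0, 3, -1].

X[0] = Σ(n=0 to 2) x[n] · ω_3^0 = Σ x[n]
= (0) + (3) + (-1)

X[0] = 2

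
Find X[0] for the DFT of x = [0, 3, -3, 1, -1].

X[0] = Σ(n=0 to 4) x[n] · ω_5^0 = Σ x[n]
= (0) + (3) + (-3) + (1) + (-1)

X[0] = 0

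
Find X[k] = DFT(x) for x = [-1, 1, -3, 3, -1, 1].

X[k] = Σ(n=0 to 5) x[n] · ω_6^(nk)
where ω_6 = e^(-2πi/6)

Computing each X[k]:
X[0] = 0
X[1] = -1.0000+1.7321i
X[2] = 3.0000-1.7321i
X[3] = -10
X[4] = 3.0000+1.7321i
X[5] = -1.0000-1.7321i

X = [0, -1.0000+1.7321i, 3.0000-1.7321i, -10, 3.0000+1.7321i, -1.0000-1.7321i]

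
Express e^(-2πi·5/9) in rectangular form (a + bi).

ω_9^5 = e^(-2πi·5/9)
= cos(-2π·5/9) + i·sin(-2π·5/9)
= cos(-10π/9) + i·sin(-10π/9)

ω_9^5 = cos(-10π/9) + i·sin(-10π/9) = -0.9397+0.3420i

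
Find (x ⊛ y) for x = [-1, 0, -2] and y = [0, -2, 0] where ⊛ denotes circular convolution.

(x ⊛ y)[n] = Σ(m=0 to 2) x[m] · y[(n-m) mod 3]

Computing each output sample:
(x ⊛ y)[0] = 4
(x ⊛ y)[1] = 2
(x ⊛ y)[2] = 0

x ⊛ y = [4, 2, 0]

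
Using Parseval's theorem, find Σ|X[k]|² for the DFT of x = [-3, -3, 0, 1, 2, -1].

Parseval: Σ|x[n]|² = (1/N)Σ|X[k]|², so Σ|X[k]|² = N·Σ|x[n]|² = 6·24.0000

Σ|X[k]|² = N·Σ|x[n]|² = 6·24.0000 = 144.0000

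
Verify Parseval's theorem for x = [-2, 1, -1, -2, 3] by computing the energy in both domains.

Time domain:
Σ|x[n]|² = |-2|² + |1|² + |-1|² + |-2|² + |3|² = 19.0000

Frequency domain:
(1/5)Σ|X[k]|² = (1/5)(|-1|² + |1.6631+1.3143i|² + |-6.1631+2.1266i|² + |-6.1631-2.1266i|² + |1.6631-1.3143i|²) = (1/5)·95.0000 = 19.0000

Both sides agree, confirming Parseval's theorem.

Σ|x[n]|² = (1/N)Σ|X[k]|² = 19.0000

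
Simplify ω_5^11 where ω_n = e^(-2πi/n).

Since ω_5^5 = 1, powers reduce modulo 5.
11 mod 5 = 1
So ω_5^11 = ω_5^1 = e^(-2πi·1/5)

ω_5^11 = ω_5^1 = 0.3090-0.9511i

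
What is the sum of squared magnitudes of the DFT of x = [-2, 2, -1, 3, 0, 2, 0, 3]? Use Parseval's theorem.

Parseval: Σ|x[n]|² = (1/N)Σ|X[k]|², so Σ|X[k]|² = N·Σ|x[n]|² = 8·31.0000

Σ|X[k]|² = N·Σ|x[n]|² = 8·31.0000 = 248.0000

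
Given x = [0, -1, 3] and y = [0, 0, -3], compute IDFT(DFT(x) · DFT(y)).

(x ⊛ y)[n] = Σ(m=0 to 2) x[m] · y[(n-m) mod 3]

Computing each output sample:
(x ⊛ y)[0] = 3
(x ⊛ y)[1] = -9
(x ⊛ y)[2] = 0

x ⊛ y = [3, -9, 0]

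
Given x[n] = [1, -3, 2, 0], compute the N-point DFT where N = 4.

X[k] = Σ(n=0 to 3) x[n] · ω_4^(nk)
where ω_4 = e^(-2πi/4)

Computing each X[k]:
X[0] = 0
X[1] = -1+3i
X[2] = 6
X[3] = -1-3i

X = [0, -1+3i, 6, -1-3i]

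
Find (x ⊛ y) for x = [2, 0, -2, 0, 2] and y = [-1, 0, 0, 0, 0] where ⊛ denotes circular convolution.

(x ⊛ y)[n] = Σ(m=0 to 4) x[m] · y[(n-m) mod 5]

Computing each output sample:
(x ⊛ y)[0] = -2
(x ⊛ y)[1] = 0
(x ⊛ y)[2] = 2
(x ⊛ y)[3] = 0
(x ⊛ y)[4] = -2

x ⊛ y = [-2, 0, 2, 0, -2]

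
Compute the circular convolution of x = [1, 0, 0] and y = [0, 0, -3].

(x ⊛ y)[n] = Σ(m=0 to 2) x[m] · y[(n-m) mod 3]

Computing each output sample:
(x ⊛ y)[0] = 0
(x ⊛ y)[1] = 0
(x ⊛ y)[2] = -3

x ⊛ y = [0, 0, -3]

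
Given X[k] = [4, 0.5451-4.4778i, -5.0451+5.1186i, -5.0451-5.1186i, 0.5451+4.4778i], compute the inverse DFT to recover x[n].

x[n] = (1/5) Σ(k=0 to 4) X[k] · e^(2πikn/5)

Computing each x[n]:
x[0] = -1
x[1] = 3
x[2] = 3
x[3] = -3
x[4] = 2

x = [-1, 3, 3, -3, 2]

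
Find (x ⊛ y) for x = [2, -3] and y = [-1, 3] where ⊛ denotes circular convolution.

(x ⊛ y)[n] = Σ(m=0 to 1) x[m] · y[(n-m) mod 2]

Computing each output sample:
(x ⊛ y)[0] = -11
(x ⊛ y)[1] = 9

x ⊛ y = [-11, 9]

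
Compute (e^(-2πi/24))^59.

Since ω_24^24 = 1, powers reduce modulo 24.
59 mod 24 = 11
So ω_24^59 = ω_24^11 = e^(-2πi·11/24)

ω_24^59 = ω_24^11 = -0.9659-0.2588i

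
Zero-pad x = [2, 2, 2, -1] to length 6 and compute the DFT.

Original 4-point DFT: [5, -3i, 3, 3i]
Zero-padded 6-point DFT provides frequency interpolation.

DFT_6([x, 0, ...]) = [5, 3.0000-3.4641i, -1, 3, -1, 3.0000+3.4641i]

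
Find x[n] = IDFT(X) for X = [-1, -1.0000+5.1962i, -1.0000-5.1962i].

x[n] = (1/3) Σ(k=0 to 2) X[k] · e^(2πikn/3)

Computing each x[n]:
x[0] = -1
x[1] = -3
x[2] = 3

x = [-1, -3, 3]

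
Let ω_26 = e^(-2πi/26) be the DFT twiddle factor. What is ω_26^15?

ω_26^15 = e^(-2πi·15/26)
= cos(-2π·15/26) + i·sin(-2π·15/26)
= cos(-30π/26) + i·sin(-30π/26)

ω_26^15 = cos(-30π/26) + i·sin(-30π/26) = -0.8855+0.4647i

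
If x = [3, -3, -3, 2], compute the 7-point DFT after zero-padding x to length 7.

Original 4-point DFT: [-1, 6+5i, 1, 6-5i]
Zero-padded 7-point DFT provides frequency interpolation.

DFT_7([x, 0, ...]) = [-1, -0.0048+4.4025i, 7.6174+3.1868i, 3.3874-2.9937i, 3.3874+2.9937i, 7.6174-3.1868i, -0.0048-4.4025i]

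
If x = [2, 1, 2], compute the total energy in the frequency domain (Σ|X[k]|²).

Parseval: Σ|x[n]|² = (1/N)Σ|X[k]|², so Σ|X[k]|² = N·Σ|x[n]|² = 3·9.0000

Σ|X[k]|² = N·Σ|x[n]|² = 3·9.0000 = 27.0000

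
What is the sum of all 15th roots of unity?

Sum of all nth roots of unity equals 0 for n > 1 (geometric series with r ≠ 1).

0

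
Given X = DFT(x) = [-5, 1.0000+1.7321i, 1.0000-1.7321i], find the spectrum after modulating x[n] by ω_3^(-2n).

Modulation property: DFT(ω_3^(-2n)·x[n]) = X[(k-2) mod 3], so circularly shift X by 2 positions.

X[k-2] = [1.0000+1.7321i, 1.0000-1.7321i, -5]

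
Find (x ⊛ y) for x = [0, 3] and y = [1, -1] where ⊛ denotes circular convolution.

(x ⊛ y)[n] = Σ(m=0 to 1) x[m] · y[(n-m) mod 2]

Computing each output sample:
(x ⊛ y)[0] = -3
(x ⊛ y)[1] = 3

x ⊛ y = [-3, 3]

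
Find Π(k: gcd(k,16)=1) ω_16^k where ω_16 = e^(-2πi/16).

The primitive 16th roots of unity are ω_16^k for k coprime to 16: k ∈ {1, 3, 5, 7, 9, 11, 13, 15}
Their product equals the constant term of the cyclotomic polynomial Φ_16(x) up to sign.
For n ≥ 3, the product of all primitive nth roots of unity is 1. (For n=1 it is 1; for n=2 it is -1.)

1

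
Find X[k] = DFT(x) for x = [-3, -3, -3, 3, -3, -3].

X[k] = Σ(n=0 to 5) x[n] · ω_6^(nk)
where ω_6 = e^(-2πi/6)

Computing each X[k]:
X[0] = -12
X[1] = -6
X[2] = 6
X[3] = -6
X[4] = 6
X[5] = -6

X = [-12, -6, 6, -6, 6, -6]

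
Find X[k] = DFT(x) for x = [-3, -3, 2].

X[k] = Σ(n=0 to 2) x[n] · ω_3^(nk)
where ω_3 = e^(-2πi/3)

Computing each X[k]:
X[0] = -4
X[1] = -2.5000+4.3301i
X[2] = -2.5000-4.3301i

X = [-4, -2.5000+4.3301i, -2.5000-4.3301i]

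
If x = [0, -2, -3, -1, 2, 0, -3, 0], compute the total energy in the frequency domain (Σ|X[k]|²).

Parseval: Σ|x[n]|² = (1/N)Σ|X[k]|², so Σ|X[k]|² = N·Σ|x[n]|² = 8·27.0000

Σ|X[k]|² = N·Σ|x[n]|² = 8·27.0000 = 216.0000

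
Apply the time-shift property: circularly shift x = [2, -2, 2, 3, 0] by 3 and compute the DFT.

Time shift by 3: X_shifted[k] = ω_5^(3k) · X[k]
Shifted x = [2, 3, 0, 2, -2]

DFT(x[n-3]) = [5, 0.6910-3.5797i, 1.8090-4.8410i, 1.8090+4.8410i, 0.6910+3.5797i]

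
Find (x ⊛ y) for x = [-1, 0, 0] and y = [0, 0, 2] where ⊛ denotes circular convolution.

(x ⊛ y)[n] = Σ(m=0 to 2) x[m] · y[(n-m) mod 3]

Computing each output sample:
(x ⊛ y)[0] = 0
(x ⊛ y)[1] = 0
(x ⊛ y)[2] = -2

x ⊛ y = [0, 0, -2]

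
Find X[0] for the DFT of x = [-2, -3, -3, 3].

X[0] = Σ(n=0 to 3) x[n] · ω_4^0 = Σ x[n]
= (-2) + (-3) + (-3) + (3)

X[0] = -5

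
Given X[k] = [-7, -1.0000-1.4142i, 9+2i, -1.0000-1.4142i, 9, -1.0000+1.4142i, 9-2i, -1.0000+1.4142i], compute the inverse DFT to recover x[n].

x[n] = (1/8) Σ(k=0 to 7) X[k] · e^(2πikn/8)

Computing each x[n]:
x[0] = 2
x[1] = -2
x[2] = -2
x[3] = -1
x[4] = 3
x[5] = -3
x[6] = -2
x[7] = -2

x = [2, -2, -2, -1, 3, -3, -2, -2]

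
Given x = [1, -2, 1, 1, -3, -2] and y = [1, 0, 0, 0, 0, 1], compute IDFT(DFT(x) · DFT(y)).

(x ⊛ y)[n] = Σ(m=0 to 5) x[m] · y[(n-m) mod 6]

Computing each output sample:
(x ⊛ y)[0] = -1
(x ⊛ y)[1] = -1
(x ⊛ y)[2] = 2
(x ⊛ y)[3] = -2
(x ⊛ y)[4] = -5
(x ⊛ y)[5] = -1

x ⊛ y = [-1, -1, 2, -2, -5, -1]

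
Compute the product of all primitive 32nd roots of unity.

The primitive 32nd roots of unity are ω_32^k for k coprime to 32: k ∈ {1, 3, 5, 7, 9, 11, 13, 15, 17, 19, 21, 23, 25, 27, 29, 31}
Their product equals the constant term of the cyclotomic polynomial Φ_32(x) up to sign.
For n ≥ 3, the product of all primitive nth roots of unity is 1. (For n=1 it is 1; for n=2 it is -1.)

1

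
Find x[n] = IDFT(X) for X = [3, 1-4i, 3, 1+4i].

x[n] = (1/4) Σ(k=0 to 3) X[k] · e^(2πikn/4)

Computing each x[n]:
x[0] = 2
x[1] = 2
x[2] = 1
x[3] = -2

x = [2, 2, 1, -2]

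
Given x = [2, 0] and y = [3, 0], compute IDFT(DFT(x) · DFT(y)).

(x ⊛ y)[n] = Σ(m=0 to 1) x[m] · y[(n-m) mod 2]

Computing each output sample:
(x ⊛ y)[0] = 6
(x ⊛ y)[1] = 0

x ⊛ y = [6, 0]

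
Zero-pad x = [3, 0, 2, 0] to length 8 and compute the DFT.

Original 4-point DFT: [5, 1, 5, 1]
Zero-padded 8-point DFT provides frequency interpolation.

DFT_8([x, 0, ...]) = [5, 3-2i, 1, 3+2i, 5, 3-2i, 1, 3+2i]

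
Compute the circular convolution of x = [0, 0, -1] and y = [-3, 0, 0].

(x ⊛ y)[n] = Σ(m=0 to 2) x[m] · y[(n-m) mod 3]

Computing each output sample:
(x ⊛ y)[0] = 0
(x ⊛ y)[1] = 0
(x ⊛ y)[2] = 3

x ⊛ y = [0, 0, 3]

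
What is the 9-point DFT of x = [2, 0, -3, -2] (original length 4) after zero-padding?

Original 4-point DFT: [-3, 5-2i, 1, 5+2i]
Zero-padded 9-point DFT provides frequency interpolation.

DFT_9([x, 0, ...]) = [-3, 2.4791+4.6865i, 5.8191-0.7060i, 1.5000-2.5981i, 0.7019-0.1963i, 0.7019+0.1963i, 1.5000+2.5981i, 5.8191+0.7060i, 2.4791-4.6865i]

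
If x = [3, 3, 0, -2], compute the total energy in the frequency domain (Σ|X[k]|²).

Parseval: Σ|x[n]|² = (1/N)Σ|X[k]|², so Σ|X[k]|² = N·Σ|x[n]|² = 4·22.0000

Σ|X[k]|² = N·Σ|x[n]|² = 4·22.0000 = 88.0000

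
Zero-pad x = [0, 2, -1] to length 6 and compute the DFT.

Original 3-point DFT: [1, -0.5000-2.5981i, -0.5000+2.5981i]
Zero-padded 6-point DFT provides frequency interpolation.

DFT_6([x, 0, ...]) = [1, 1.5000-0.8660i, -0.5000-2.5981i, -3, -0.5000+2.5981i, 1.5000+0.8660i]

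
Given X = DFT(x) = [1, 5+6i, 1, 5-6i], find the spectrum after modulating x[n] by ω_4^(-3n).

Modulation property: DFT(ω_4^(-3n)·x[n]) = X[(k-3) mod 4], so circularly shift X by 3 positions.

X[k-3] = [5+6i, 1, 5-6i, 1]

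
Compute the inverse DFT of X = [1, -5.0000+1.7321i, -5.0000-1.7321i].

x[n] = (1/3) Σ(k=0 to 2) X[k] · e^(2πikn/3)

Computing each x[n]:
x[0] = -3
x[1] = 1
x[2] = 3

x = [-3, 1, 3]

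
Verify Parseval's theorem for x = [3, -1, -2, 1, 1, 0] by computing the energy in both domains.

Time domain:
Σ|x[n]|² = |3|² + |-1|² + |-2|² + |1|² + |1|² + |0|² = 16.0000

Frequency domain:
(1/6)Σ|X[k]|² = (1/6)(|2|² + |2.0000+3.4641i|² + |5.0000-1.7321i|² + |2|² + |5.0000+1.7321i|² + |2.0000-3.4641i|²) = (1/6)·96.0000 = 16.0000

Both sides agree, confirming Parseval's theorem.

Σ|x[n]|² = (1/N)Σ|X[k]|² = 16.0000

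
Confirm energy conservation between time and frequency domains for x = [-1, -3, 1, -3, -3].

Time domain:
Σ|x[n]|² = |-1|² + |-3|² + |1|² + |-3|² + |-3|² = 29.0000

Frequency domain:
(1/5)Σ|X[k]|² = (1/5)(|-9|² + |-1.2361-2.3511i|² + |3.2361+3.8042i|² + |3.2361-3.8042i|² + |-1.2361+2.3511i|²) = (1/5)·145.0000 = 29.0000

Both sides agree, confirming Parseval's theorem.

Σ|x[n]|² = (1/N)Σ|X[k]|² = 29.0000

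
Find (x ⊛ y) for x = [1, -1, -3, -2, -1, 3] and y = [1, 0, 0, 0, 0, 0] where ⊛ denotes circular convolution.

(x ⊛ y)[n] = Σ(m=0 to 5) x[m] · y[(n-m) mod 6]

Computing each output sample:
(x ⊛ y)[0] = 1
(x ⊛ y)[1] = -1
(x ⊛ y)[2] = -3
(x ⊛ y)[3] = -2
(x ⊛ y)[4] = -1
(x ⊛ y)[5] = 3

x ⊛ y = [1, -1, -3, -2, -1, 3]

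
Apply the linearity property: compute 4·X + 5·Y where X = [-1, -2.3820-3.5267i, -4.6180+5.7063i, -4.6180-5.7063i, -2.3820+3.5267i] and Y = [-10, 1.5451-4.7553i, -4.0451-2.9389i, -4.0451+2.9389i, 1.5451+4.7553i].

By linearity: DFT(4x + 5y) = 4·DFT(x) + 5·DFT(y)
= 4·[-1, -2.3820-3.5267i, -4.6180+5.7063i, -4.6180-5.7063i, -2.3820+3.5267i] + 5·[-10, 1.5451-4.7553i, -4.0451-2.9389i, -4.0451+2.9389i, 1.5451+4.7553i]

Computing element-wise:
Z[0] = 4·(-1) + 5·(-10) = -54
Z[1] = 4·(-2.3820-3.5267i) + 5·(1.5451-4.7553i) = -1.8025-37.8833i
Z[2] = 4·(-4.6180+5.7063i) + 5·(-4.0451-2.9389i) = -38.6975+8.1307i
Z[3] = 4·(-4.6180-5.7063i) + 5·(-4.0451+2.9389i) = -38.6975-8.1307i
Z[4] = 4·(-2.3820+3.5267i) + 5·(1.5451+4.7553i) = -1.8025+37.8833i

DFT(4x + 5y) = 4·X + 5·Y = [-54, -1.8025-37.8833i, -38.6975+8.1307i, -38.6975-8.1307i, -1.8025+37.8833i]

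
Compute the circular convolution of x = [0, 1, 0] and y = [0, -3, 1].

(x ⊛ y)[n] = Σ(m=0 to 2) x[m] · y[(n-m) mod 3]

Computing each output sample:
(x ⊛ y)[0] = 1
(x ⊛ y)[1] = 0
(x ⊛ y)[2] = -3

x ⊛ y = [1, 0, -3]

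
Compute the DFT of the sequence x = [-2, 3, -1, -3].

X[k] = Σ(n=0 to 3) x[n] · ω_4^(nk)
where ω_4 = e^(-2πi/4)

Computing each X[k]:
X[0] = -3
X[1] = -1-6i
X[2] = -3
X[3] = -1+6i

X = [-3, -1-6i, -3, -1+6i]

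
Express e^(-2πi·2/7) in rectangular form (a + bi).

ω_7^2 = e^(-2πi·2/7)
= cos(-2π·2/7) + i·sin(-2π·2/7)
= cos(-4π/7) + i·sin(-4π/7)

ω_7^2 = cos(-4π/7) + i·sin(-4π/7) = -0.2225-0.9749i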